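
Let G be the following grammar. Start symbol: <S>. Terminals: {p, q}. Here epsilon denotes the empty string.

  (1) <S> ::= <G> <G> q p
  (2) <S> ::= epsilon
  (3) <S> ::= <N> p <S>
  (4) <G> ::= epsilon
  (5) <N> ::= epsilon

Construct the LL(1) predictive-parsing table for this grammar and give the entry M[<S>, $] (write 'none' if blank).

<S> ::= epsilon

FIRST(<G>): from <G>::=epsilon we get {epsilon}. So FIRST(<G>) = {epsilon}.
FIRST(<N>): from <N>::=epsilon we get {epsilon}. So FIRST(<N>) = {epsilon}.
FIRST(<S>): from <S>::=<G> <G> q p we get {q}; from <S>::=epsilon we get {epsilon}; from <S>::=<N> p <S> we get {p}. So FIRST(<S>) = {epsilon, p, q}.
FOLLOW(<S>) includes $ since <S> is the start symbol.
FOLLOW(<S>): in <S>::=<N> p <S>, the suffix after <S> is empty (adds nothing new). Thus FOLLOW(<S>) = {$}.
For <S> ::= <G> <G> q p: FIRST(<G> <G> q p) = {q}, so it goes in M[<S>, t] for t ∈ {q}.
For <S> ::= epsilon: FIRST(epsilon) = {epsilon}, so it goes in M[<S>, t] for t ∈ {}; since epsilon ∈ FIRST, also for every t ∈ FOLLOW(<S>) = {$}.
For <S> ::= <N> p <S>: FIRST(<N> p <S>) = {p}, so it goes in M[<S>, t] for t ∈ {p}.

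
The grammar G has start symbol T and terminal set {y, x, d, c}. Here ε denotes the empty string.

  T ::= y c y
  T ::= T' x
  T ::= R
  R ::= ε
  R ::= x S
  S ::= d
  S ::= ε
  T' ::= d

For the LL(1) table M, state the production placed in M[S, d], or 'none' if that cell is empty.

S ::= d

FIRST(R): from R::=ε we get {ε}; from R::=x S we get {x}. So FIRST(R) = {ε, x}.
FIRST(S): from S::=d we get {d}; from S::=ε we get {ε}. So FIRST(S) = {ε, d}.
FIRST(T'): from T'::=d we get {d}. So FIRST(T') = {d}.
FIRST(T): from T::=y c y we get {y}; from T::=T' x we get {d}; from T::=R we get {ε, x}. So FIRST(T) = {ε, d, x, y}.
FOLLOW(T) includes $ since T is the start symbol.
FOLLOW(R): in T::=R, the suffix after R is empty, so FOLLOW(R) ⊇ FOLLOW(T) = {$}. Thus FOLLOW(R) = {$}.
FOLLOW(S): in R::=x S, the suffix after S is empty, so FOLLOW(S) ⊇ FOLLOW(R) = {$}. Thus FOLLOW(S) = {$}.
For S ::= d: FIRST(d) = {d}, so it goes in M[S, t] for t ∈ {d}.
For S ::= ε: FIRST(ε) = {ε}, so it goes in M[S, t] for t ∈ {}; since ε ∈ FIRST, also for every t ∈ FOLLOW(S) = {$}.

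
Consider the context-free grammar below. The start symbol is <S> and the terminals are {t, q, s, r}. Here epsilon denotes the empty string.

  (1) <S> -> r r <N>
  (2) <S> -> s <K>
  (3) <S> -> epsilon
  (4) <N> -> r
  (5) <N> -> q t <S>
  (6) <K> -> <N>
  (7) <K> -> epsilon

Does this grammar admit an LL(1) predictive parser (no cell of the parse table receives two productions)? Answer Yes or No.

FIRST(<S>) = {epsilon, r, s}
FIRST(<N>) = {q, r}
FIRST(<K>) = {epsilon, q, r}
FOLLOW(<S>) = {$}
FOLLOW(<N>) = {$}
FOLLOW(<K>) = {$}
Each cell of M receives at most one production.

Yes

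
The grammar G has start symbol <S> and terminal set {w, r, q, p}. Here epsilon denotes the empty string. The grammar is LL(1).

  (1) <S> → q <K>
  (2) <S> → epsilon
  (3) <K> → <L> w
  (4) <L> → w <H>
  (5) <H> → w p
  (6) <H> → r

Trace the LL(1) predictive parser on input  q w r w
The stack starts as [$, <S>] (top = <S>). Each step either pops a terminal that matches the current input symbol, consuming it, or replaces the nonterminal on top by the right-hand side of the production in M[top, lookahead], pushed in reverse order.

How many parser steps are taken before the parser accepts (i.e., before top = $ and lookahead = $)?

8

     Stack      Input      Action
  1  $ <S>      q w r w $  expand <S> → q <K>
  2  $ <K> q    q w r w $  match q
  3  $ <K>      w r w $    expand <K> → <L> w
  4  $ w <L>    w r w $    expand <L> → w <H>
  5  $ w <H> w  w r w $    match w
  6  $ w <H>    r w $      expand <H> → r
  7  $ w r      r w $      match r
  8  $ w        w $        match w
Accept reached after 8 steps.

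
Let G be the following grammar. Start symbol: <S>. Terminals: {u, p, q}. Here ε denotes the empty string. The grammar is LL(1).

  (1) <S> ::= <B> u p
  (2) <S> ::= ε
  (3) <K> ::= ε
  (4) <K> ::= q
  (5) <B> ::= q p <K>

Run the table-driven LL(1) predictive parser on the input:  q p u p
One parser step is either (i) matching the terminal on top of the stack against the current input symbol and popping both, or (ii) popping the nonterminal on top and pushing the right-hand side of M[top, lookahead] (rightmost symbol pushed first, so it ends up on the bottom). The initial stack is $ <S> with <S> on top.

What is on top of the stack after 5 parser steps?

     Stack          Input      Action
  1  $ <S>          q p u p $  expand <S> ::= <B> u p
  2  $ p u <B>      q p u p $  expand <B> ::= q p <K>
  3  $ p u <K> p q  q p u p $  match q
  4  $ p u <K> p    p u p $    match p
  5  $ p u <K>      u p $      expand <K> ::= ε
Stack after step 5: $ p u (top = u).

u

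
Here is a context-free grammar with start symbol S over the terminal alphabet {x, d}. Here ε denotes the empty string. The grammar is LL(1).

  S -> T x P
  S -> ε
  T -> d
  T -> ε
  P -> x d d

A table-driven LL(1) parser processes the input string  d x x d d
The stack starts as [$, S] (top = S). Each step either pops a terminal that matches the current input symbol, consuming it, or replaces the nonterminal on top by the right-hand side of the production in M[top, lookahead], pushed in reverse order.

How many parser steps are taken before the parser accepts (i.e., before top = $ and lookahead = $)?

8

     Stack    Input        Action
  1  $ S      d x x d d $  expand S -> T x P
  2  $ P x T  d x x d d $  expand T -> d
  3  $ P x d  d x x d d $  match d
  4  $ P x    x x d d $    match x
  5  $ P      x d d $      expand P -> x d d
  6  $ d d x  x d d $      match x
  7  $ d d    d d $        match d
  8  $ d      d $          match d
Accept reached after 8 steps.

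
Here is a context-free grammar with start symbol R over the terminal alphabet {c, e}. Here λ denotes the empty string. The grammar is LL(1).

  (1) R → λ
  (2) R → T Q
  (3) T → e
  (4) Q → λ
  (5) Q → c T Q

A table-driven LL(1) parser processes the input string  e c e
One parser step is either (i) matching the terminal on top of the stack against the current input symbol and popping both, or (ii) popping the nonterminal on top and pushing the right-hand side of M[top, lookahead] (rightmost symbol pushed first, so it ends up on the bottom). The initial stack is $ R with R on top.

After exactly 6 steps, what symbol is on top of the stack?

e

step 1: stack=$ R  input=e c e $  — expand R → T Q
step 2: stack=$ Q T  input=e c e $  — expand T → e
step 3: stack=$ Q e  input=e c e $  — match e
step 4: stack=$ Q  input=c e $  — expand Q → c T Q
step 5: stack=$ Q T c  input=c e $  — match c
step 6: stack=$ Q T  input=e $  — expand T → e
Stack after step 6: $ Q e (top = e).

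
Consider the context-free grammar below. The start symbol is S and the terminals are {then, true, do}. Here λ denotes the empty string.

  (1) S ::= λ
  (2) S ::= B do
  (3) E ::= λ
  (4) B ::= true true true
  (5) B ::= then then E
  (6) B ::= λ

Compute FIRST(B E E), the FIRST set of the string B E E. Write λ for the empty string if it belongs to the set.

{λ, then, true}

FIRST(E): from E::=λ we get {λ}. So FIRST(E) = {λ}.
FIRST(B): from B::=true true true we get {true}; from B::=then then E we get {then}; from B::=λ we get {λ}. So FIRST(B) = {λ, then, true}.
FIRST(S): from S::=λ we get {λ}; from S::=B do we get {do, then, true}. So FIRST(S) = {λ, do, then, true}.
FIRST(B E E): take FIRST of each symbol in turn, carrying on past any symbol whose FIRST contains λ; result {λ, then, true}.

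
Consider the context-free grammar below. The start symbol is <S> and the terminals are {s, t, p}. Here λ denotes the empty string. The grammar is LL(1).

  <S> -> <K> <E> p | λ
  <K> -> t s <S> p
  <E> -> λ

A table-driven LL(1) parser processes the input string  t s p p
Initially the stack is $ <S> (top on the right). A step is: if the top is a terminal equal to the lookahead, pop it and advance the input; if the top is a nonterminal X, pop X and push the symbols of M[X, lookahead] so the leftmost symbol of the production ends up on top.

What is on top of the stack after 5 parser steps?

p

step 1: stack=$ <S>  input=t s p p $  — expand <S> -> <K> <E> p
step 2: stack=$ p <E> <K>  input=t s p p $  — expand <K> -> t s <S> p
step 3: stack=$ p <E> p <S> s t  input=t s p p $  — match t
step 4: stack=$ p <E> p <S> s  input=s p p $  — match s
step 5: stack=$ p <E> p <S>  input=p p $  — expand <S> -> λ
Stack after step 5: $ p <E> p (top = p).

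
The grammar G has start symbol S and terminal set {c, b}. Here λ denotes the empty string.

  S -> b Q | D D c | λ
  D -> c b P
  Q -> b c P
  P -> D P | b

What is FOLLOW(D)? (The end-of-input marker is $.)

{b, c}

FIRST(D) = {c}
FIRST(Q) = {b}
FIRST(S) = {λ, b, c}  (via D D c)
FIRST(P) = {b, c}  (via D P)
FOLLOW(S) includes $ since S is the start symbol.
FOLLOW(S): S appears on no right-hand side. Thus FOLLOW(S) = {$}.
FOLLOW(D): in S->D D c (occurrence 1), D is followed by D c with FIRST {c}; in S->D D c (occurrence 2), D is followed by c with FIRST {c}; in P->D P, D is followed by P with FIRST {b, c}. Thus FOLLOW(D) = {b, c}.
FOLLOW(Q): in S->b Q, the suffix after Q is empty, so FOLLOW(Q) ⊇ FOLLOW(S) = {$}. Thus FOLLOW(Q) = {$}.
FOLLOW(P): in D->c b P, the suffix after P is empty, so FOLLOW(P) ⊇ FOLLOW(D) = {b, c}; in Q->b c P, the suffix after P is empty, so FOLLOW(P) ⊇ FOLLOW(Q) = {$}; in P->D P, the suffix after P is empty (adds nothing new). Thus FOLLOW(P) = {$, b, c}.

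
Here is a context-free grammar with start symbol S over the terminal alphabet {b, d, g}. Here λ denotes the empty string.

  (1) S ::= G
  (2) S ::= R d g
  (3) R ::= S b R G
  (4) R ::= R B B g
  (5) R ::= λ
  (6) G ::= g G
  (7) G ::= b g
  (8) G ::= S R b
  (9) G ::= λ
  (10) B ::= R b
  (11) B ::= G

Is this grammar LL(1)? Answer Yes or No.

FIRST(S) = {λ, b, d, g}
FIRST(R) = {λ, b, d, g}
FIRST(G) = {λ, b, d, g}
FIRST(B) = {λ, b, d, g}
FOLLOW(S) = {$, b, d, g}
FOLLOW(R) = {b, d, g}
FOLLOW(G) = {$, b, d, g}
FOLLOW(B) = {b, d, g}
Cell M[B, b] receives both B ::= R b and B ::= G — the grammar is not LL(1).

No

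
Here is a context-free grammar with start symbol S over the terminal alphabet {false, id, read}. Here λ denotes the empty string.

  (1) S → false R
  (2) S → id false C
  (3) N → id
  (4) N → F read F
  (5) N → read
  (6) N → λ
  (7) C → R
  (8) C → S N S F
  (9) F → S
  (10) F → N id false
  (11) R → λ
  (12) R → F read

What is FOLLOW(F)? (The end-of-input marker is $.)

FIRST(S): from S→false R we get {false}; from S→id false C we get {id}. So FIRST(S) = {false, id}.
FIRST(N): from N→id we get {id}; from N→F read F we get {false, id, read}; from N→read we get {read}; from N→λ we get {λ}. So FIRST(N) = {λ, false, id, read}.
FIRST(F): from F→S we get {false, id}; from F→N id false we get {false, id, read}. So FIRST(F) = {false, id, read}.
FIRST(R): from R→λ we get {λ}; from R→F read we get {false, id, read}. So FIRST(R) = {λ, false, id, read}.
FIRST(C): from C→R we get {λ, false, id, read}; from C→S N S F we get {false, id}. So FIRST(C) = {λ, false, id, read}.
FOLLOW(S) includes $ since S is the start symbol.
FOLLOW(N): in C→S N S F, N is followed by S F with FIRST {false, id}; in F→N id false, N is followed by id false with FIRST {id}. Thus FOLLOW(N) = {false, id}.
FOLLOW(S): in C→S N S F (occurrence 1), S is followed by N S F with FIRST {false, id, read}; in C→S N S F (occurrence 2), S is followed by F with FIRST {false, id, read}; in F→S, the suffix after S is empty, so FOLLOW(S) ⊇ FOLLOW(F) = {$, false, id, read}. Thus FOLLOW(S) = {$, false, id, read}.
FOLLOW(C): in S→id false C, the suffix after C is empty, so FOLLOW(C) ⊇ FOLLOW(S) = {$, false, id, read}. Thus FOLLOW(C) = {$, false, id, read}.
FOLLOW(F): in N→F read F (occurrence 1), F is followed by read F with FIRST {read}; in N→F read F (occurrence 2), the suffix after F is empty, so FOLLOW(F) ⊇ FOLLOW(N) = {false, id}; in C→S N S F, the suffix after F is empty, so FOLLOW(F) ⊇ FOLLOW(C) = {$, false, id, read}; in R→F read, F is followed by read with FIRST {read}. Thus FOLLOW(F) = {$, false, id, read}.
FOLLOW(R): in S→false R, the suffix after R is empty, so FOLLOW(R) ⊇ FOLLOW(S) = {$, false, id, read}; in C→R, the suffix after R is empty, so FOLLOW(R) ⊇ FOLLOW(C) = {$, false, id, read}. Thus FOLLOW(R) = {$, false, id, read}.

{$, false, id, read}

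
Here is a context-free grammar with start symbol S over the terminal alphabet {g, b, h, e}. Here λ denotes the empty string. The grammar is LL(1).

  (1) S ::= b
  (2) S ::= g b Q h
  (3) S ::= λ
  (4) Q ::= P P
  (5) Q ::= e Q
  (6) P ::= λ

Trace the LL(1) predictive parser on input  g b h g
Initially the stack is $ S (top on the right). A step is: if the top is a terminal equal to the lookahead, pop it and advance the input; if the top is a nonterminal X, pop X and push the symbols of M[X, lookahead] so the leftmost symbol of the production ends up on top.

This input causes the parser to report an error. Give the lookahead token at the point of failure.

step 1: stack=$ S  input=g b h g $  — expand S ::= g b Q h
step 2: stack=$ h Q b g  input=g b h g $  — match g
step 3: stack=$ h Q b  input=b h g $  — match b
step 4: stack=$ h Q  input=h g $  — expand Q ::= P P
step 5: stack=$ h P P  input=h g $  — expand P ::= λ
step 6: stack=$ h P  input=h g $  — expand P ::= λ
step 7: stack=$ h  input=h g $  — match h
step 8: stack=$  input=g $  — error: stack empty but input remains

g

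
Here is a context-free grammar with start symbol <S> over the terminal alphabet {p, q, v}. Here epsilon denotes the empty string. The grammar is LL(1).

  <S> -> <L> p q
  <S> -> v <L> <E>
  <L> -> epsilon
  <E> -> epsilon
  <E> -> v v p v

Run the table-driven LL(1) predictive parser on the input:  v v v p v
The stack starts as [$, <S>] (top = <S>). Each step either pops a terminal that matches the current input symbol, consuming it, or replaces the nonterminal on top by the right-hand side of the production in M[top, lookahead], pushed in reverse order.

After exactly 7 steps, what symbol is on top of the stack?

     Stack        Input        Action
  1  $ <S>        v v v p v $  expand <S> -> v <L> <E>
  2  $ <E> <L> v  v v v p v $  match v
  3  $ <E> <L>    v v p v $    expand <L> -> epsilon
  4  $ <E>        v v p v $    expand <E> -> v v p v
  5  $ v p v v    v v p v $    match v
  6  $ v p v      v p v $      match v
  7  $ v p        p v $        match p
Stack after step 7: $ v (top = v).

v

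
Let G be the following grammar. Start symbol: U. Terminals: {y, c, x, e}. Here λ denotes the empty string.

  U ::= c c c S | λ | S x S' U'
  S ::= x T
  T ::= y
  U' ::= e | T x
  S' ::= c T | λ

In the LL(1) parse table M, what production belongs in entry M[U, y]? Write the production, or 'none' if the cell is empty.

FIRST(S) = {x}
FIRST(T) = {y}
FIRST(S') = {λ, c}
FIRST(U) = {λ, c, x}  (via S x S' U')
FIRST(U') = {e, y}  (via T x)
FOLLOW(U) includes $ since U is the start symbol.
FOLLOW(U): U appears on no right-hand side. Thus FOLLOW(U) = {$}.
For U ::= c c c S: FIRST(c c c S) = {c}, so it goes in M[U, t] for t ∈ {c}.
For U ::= λ: FIRST(λ) = {λ}, so it goes in M[U, t] for t ∈ {}; since λ ∈ FIRST, also for every t ∈ FOLLOW(U) = {$}.
For U ::= S x S' U': FIRST(S x S' U') = {x}, so it goes in M[U, t] for t ∈ {x}.
None of these place a production in M[U, y].

none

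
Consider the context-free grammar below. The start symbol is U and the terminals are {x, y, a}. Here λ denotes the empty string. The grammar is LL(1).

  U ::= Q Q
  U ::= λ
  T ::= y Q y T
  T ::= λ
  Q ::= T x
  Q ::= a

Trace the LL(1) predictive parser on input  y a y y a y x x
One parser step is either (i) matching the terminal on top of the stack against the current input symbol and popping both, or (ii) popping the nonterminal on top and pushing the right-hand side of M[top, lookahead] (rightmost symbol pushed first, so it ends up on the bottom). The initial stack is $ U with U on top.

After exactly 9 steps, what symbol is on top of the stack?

Q

     Stack          Input              Action
  1  $ U            y a y y a y x x $  expand U ::= Q Q
  2  $ Q Q          y a y y a y x x $  expand Q ::= T x
  3  $ Q x T        y a y y a y x x $  expand T ::= y Q y T
  4  $ Q x T y Q y  y a y y a y x x $  match y
  5  $ Q x T y Q    a y y a y x x $    expand Q ::= a
  6  $ Q x T y a    a y y a y x x $    match a
  7  $ Q x T y      y y a y x x $      match y
  8  $ Q x T        y a y x x $        expand T ::= y Q y T
  9  $ Q x T y Q y  y a y x x $        match y
Stack after step 9: $ Q x T y Q (top = Q).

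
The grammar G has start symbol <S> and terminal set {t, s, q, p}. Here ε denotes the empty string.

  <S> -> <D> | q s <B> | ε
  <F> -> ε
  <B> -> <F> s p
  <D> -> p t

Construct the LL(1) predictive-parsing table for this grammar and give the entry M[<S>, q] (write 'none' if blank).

<S> -> q s <B>

FIRST(<F>) = {ε}
FIRST(<D>) = {p}
FIRST(<S>) = {ε, p, q}  (via <D>)
FIRST(<B>) = {s}  (via <F> s p)
FOLLOW(<S>) includes $ since <S> is the start symbol.
FOLLOW(<S>): <S> appears on no right-hand side. Thus FOLLOW(<S>) = {$}.
For <S> -> <D>: FIRST(<D>) = {p}, so it goes in M[<S>, t] for t ∈ {p}.
For <S> -> q s <B>: FIRST(q s <B>) = {q}, so it goes in M[<S>, t] for t ∈ {q}.
For <S> -> ε: FIRST(ε) = {ε}, so it goes in M[<S>, t] for t ∈ {}; since ε ∈ FIRST, also for every t ∈ FOLLOW(<S>) = {$}.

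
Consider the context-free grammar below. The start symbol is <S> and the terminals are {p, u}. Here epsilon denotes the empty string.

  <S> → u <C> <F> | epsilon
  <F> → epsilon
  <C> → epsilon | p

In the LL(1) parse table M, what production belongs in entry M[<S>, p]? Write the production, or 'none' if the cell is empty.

FIRST(<S>): from <S>→u <C> <F> we get {u}; from <S>→epsilon we get {epsilon}. So FIRST(<S>) = {epsilon, u}.
FIRST(<F>): from <F>→epsilon we get {epsilon}. So FIRST(<F>) = {epsilon}.
FIRST(<C>): from <C>→epsilon we get {epsilon}; from <C>→p we get {p}. So FIRST(<C>) = {epsilon, p}.
FOLLOW(<S>) includes $ since <S> is the start symbol.
FOLLOW(<S>): <S> appears on no right-hand side. Thus FOLLOW(<S>) = {$}.
For <S> → u <C> <F>: FIRST(u <C> <F>) = {u}, so it goes in M[<S>, t] for t ∈ {u}.
For <S> → epsilon: FIRST(epsilon) = {epsilon}, so it goes in M[<S>, t] for t ∈ {}; since epsilon ∈ FIRST, also for every t ∈ FOLLOW(<S>) = {$}.
None of these place a production in M[<S>, p].

none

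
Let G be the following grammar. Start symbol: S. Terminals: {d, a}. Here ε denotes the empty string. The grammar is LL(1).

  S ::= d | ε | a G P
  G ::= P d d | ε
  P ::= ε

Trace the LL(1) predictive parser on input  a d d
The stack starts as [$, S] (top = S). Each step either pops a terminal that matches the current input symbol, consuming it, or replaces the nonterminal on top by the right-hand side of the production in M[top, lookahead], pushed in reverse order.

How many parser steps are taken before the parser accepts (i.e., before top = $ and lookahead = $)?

7

     Stack      Input    Action
  1  $ S        a d d $  expand S ::= a G P
  2  $ P G a    a d d $  match a
  3  $ P G      d d $    expand G ::= P d d
  4  $ P d d P  d d $    expand P ::= ε
  5  $ P d d    d d $    match d
  6  $ P d      d $      match d
  7  $ P        $        expand P ::= ε
Accept reached after 7 steps.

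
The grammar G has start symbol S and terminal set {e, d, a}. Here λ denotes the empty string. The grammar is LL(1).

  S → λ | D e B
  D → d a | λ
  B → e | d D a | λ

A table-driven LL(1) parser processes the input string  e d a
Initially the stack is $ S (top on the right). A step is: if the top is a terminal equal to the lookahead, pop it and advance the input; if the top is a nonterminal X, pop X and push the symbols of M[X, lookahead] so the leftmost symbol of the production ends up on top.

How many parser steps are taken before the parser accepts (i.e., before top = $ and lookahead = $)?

step 1: stack=$ S  input=e d a $  — expand S → D e B
step 2: stack=$ B e D  input=e d a $  — expand D → λ
step 3: stack=$ B e  input=e d a $  — match e
step 4: stack=$ B  input=d a $  — expand B → d D a
step 5: stack=$ a D d  input=d a $  — match d
step 6: stack=$ a D  input=a $  — expand D → λ
step 7: stack=$ a  input=a $  — match a
Accept reached after 7 steps.

7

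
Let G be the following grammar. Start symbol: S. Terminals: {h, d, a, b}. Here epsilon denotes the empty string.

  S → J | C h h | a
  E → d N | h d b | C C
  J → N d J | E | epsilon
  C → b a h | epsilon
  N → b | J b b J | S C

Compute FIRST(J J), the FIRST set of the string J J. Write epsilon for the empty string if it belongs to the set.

{epsilon, a, b, d, h}

FIRST(C): from C→b a h we get {b}; from C→epsilon we get {epsilon}. So FIRST(C) = {epsilon, b}.
FIRST(E): from E→d N we get {d}; from E→h d b we get {h}; from E→C C we get {epsilon, b}. So FIRST(E) = {epsilon, b, d, h}.
FIRST(S): from S→J we get {epsilon, a, b, d, h}; from S→C h h we get {b, h}; from S→a we get {a}. So FIRST(S) = {epsilon, a, b, d, h}.
FIRST(J): from J→N d J we get {a, b, d, h}; from J→E we get {epsilon, b, d, h}; from J→epsilon we get {epsilon}. So FIRST(J) = {epsilon, a, b, d, h}.
FIRST(N): from N→b we get {b}; from N→J b b J we get {a, b, d, h}; from N→S C we get {epsilon, a, b, d, h}. So FIRST(N) = {epsilon, a, b, d, h}.
FIRST(J J): take FIRST of each symbol in turn, carrying on past any symbol whose FIRST contains epsilon; result {epsilon, a, b, d, h}.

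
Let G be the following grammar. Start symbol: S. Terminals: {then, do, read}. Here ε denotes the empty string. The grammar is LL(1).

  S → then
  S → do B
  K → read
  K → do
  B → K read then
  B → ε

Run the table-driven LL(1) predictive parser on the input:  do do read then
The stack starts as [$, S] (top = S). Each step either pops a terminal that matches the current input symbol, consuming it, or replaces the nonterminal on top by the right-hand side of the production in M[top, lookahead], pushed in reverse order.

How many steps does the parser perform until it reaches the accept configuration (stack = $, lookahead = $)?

7

     Stack           Input              Action
  1  $ S             do do read then $  expand S → do B
  2  $ B do          do do read then $  match do
  3  $ B             do read then $     expand B → K read then
  4  $ then read K   do read then $     expand K → do
  5  $ then read do  do read then $     match do
  6  $ then read     read then $        match read
  7  $ then          then $             match then
Accept reached after 7 steps.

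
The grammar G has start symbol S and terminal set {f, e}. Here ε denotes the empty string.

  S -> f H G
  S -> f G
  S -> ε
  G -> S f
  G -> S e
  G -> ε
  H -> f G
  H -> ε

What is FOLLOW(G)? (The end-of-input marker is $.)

{$, e, f}

FIRST(S): from S->f H G we get {f}; from S->f G we get {f}; from S->ε we get {ε}. So FIRST(S) = {ε, f}.
FIRST(H): from H->f G we get {f}; from H->ε we get {ε}. So FIRST(H) = {ε, f}.
FIRST(G): from G->S f we get {f}; from G->S e we get {e, f}; from G->ε we get {ε}. So FIRST(G) = {ε, e, f}.
FOLLOW(S) includes $ since S is the start symbol.
FOLLOW(S): in G->S f, S is followed by f with FIRST {f}; in G->S e, S is followed by e with FIRST {e}. Thus FOLLOW(S) = {$, e, f}.
FOLLOW(H): in S->f H G, H is followed by G with FIRST {ε, e, f}; in S->f H G, the suffix after H is nullable, so FOLLOW(H) ⊇ FOLLOW(S) = {$, e, f}. Thus FOLLOW(H) = {$, e, f}.
FOLLOW(G): in S->f H G, the suffix after G is empty, so FOLLOW(G) ⊇ FOLLOW(S) = {$, e, f}; in S->f G, the suffix after G is empty, so FOLLOW(G) ⊇ FOLLOW(S) = {$, e, f}; in H->f G, the suffix after G is empty, so FOLLOW(G) ⊇ FOLLOW(H) = {$, e, f}. Thus FOLLOW(G) = {$, e, f}.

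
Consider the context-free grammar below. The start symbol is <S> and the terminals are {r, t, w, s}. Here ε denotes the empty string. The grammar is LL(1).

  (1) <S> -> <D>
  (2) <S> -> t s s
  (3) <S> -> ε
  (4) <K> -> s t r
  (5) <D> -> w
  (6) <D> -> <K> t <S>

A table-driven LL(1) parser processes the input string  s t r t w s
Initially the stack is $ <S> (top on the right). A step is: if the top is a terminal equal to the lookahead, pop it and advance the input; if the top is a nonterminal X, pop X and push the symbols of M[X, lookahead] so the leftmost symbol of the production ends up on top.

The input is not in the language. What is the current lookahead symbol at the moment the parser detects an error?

s

step 1: stack=$ <S>  input=s t r t w s $  — expand <S> -> <D>
step 2: stack=$ <D>  input=s t r t w s $  — expand <D> -> <K> t <S>
step 3: stack=$ <S> t <K>  input=s t r t w s $  — expand <K> -> s t r
step 4: stack=$ <S> t r t s  input=s t r t w s $  — match s
step 5: stack=$ <S> t r t  input=t r t w s $  — match t
step 6: stack=$ <S> t r  input=r t w s $  — match r
step 7: stack=$ <S> t  input=t w s $  — match t
step 8: stack=$ <S>  input=w s $  — expand <S> -> <D>
step 9: stack=$ <D>  input=w s $  — expand <D> -> w
step 10: stack=$ w  input=w s $  — match w
step 11: stack=$  input=s $  — error: stack empty but input remains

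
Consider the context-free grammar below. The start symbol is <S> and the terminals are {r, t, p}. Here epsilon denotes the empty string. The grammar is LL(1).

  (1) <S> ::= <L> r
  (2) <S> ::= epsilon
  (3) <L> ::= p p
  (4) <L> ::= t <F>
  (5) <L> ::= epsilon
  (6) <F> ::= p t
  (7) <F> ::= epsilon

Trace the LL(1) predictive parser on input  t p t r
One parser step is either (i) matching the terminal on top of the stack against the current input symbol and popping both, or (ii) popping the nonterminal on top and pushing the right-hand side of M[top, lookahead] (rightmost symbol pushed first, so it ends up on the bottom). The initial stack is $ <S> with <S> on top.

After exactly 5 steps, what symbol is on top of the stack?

t

step 1: stack=$ <S>  input=t p t r $  — expand <S> ::= <L> r
step 2: stack=$ r <L>  input=t p t r $  — expand <L> ::= t <F>
step 3: stack=$ r <F> t  input=t p t r $  — match t
step 4: stack=$ r <F>  input=p t r $  — expand <F> ::= p t
step 5: stack=$ r t p  input=p t r $  — match p
Stack after step 5: $ r t (top = t).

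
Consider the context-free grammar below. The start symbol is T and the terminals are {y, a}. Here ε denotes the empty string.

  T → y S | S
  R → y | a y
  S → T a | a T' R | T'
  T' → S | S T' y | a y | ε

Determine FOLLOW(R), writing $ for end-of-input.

{$, a, y}

FIRST(R): from R→y we get {y}; from R→a y we get {a}. So FIRST(R) = {a, y}.
FIRST(T): from T→y S we get {y}; from T→S we get {ε, a, y}. So FIRST(T) = {ε, a, y}.
FIRST(S): from S→T a we get {a, y}; from S→a T' R we get {a}; from S→T' we get {ε, a, y}. So FIRST(S) = {ε, a, y}.
FIRST(T'): from T'→S we get {ε, a, y}; from T'→S T' y we get {a, y}; from T'→a y we get {a}; from T'→ε we get {ε}. So FIRST(T') = {ε, a, y}.
FOLLOW(T) includes $ since T is the start symbol.
FOLLOW(T): in S→T a, T is followed by a with FIRST {a}. Thus FOLLOW(T) = {$, a}.
FOLLOW(R): in S→a T' R, the suffix after R is empty, so FOLLOW(R) ⊇ FOLLOW(S) = {$, a, y}. Thus FOLLOW(R) = {$, a, y}.
FOLLOW(S): in T→y S, the suffix after S is empty, so FOLLOW(S) ⊇ FOLLOW(T) = {$, a}; in T→S, the suffix after S is empty, so FOLLOW(S) ⊇ FOLLOW(T) = {$, a}; in T'→S, the suffix after S is empty, so FOLLOW(S) ⊇ FOLLOW(T') = {$, a, y}; in T'→S T' y, S is followed by T' y with FIRST {a, y}. Thus FOLLOW(S) = {$, a, y}.
FOLLOW(T'): in S→a T' R, T' is followed by R with FIRST {a, y}; in S→T', the suffix after T' is empty, so FOLLOW(T') ⊇ FOLLOW(S) = {$, a, y}; in T'→S T' y, T' is followed by y with FIRST {y}. Thus FOLLOW(T') = {$, a, y}.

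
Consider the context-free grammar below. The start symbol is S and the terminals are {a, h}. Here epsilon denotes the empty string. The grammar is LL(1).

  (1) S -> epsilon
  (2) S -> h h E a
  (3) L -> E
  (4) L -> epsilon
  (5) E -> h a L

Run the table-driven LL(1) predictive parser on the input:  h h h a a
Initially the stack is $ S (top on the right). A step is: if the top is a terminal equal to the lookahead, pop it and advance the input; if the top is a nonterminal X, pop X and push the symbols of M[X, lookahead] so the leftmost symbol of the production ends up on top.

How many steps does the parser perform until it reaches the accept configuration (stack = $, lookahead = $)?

     Stack      Input        Action
  1  $ S        h h h a a $  expand S -> h h E a
  2  $ a E h h  h h h a a $  match h
  3  $ a E h    h h a a $    match h
  4  $ a E      h a a $      expand E -> h a L
  5  $ a L a h  h a a $      match h
  6  $ a L a    a a $        match a
  7  $ a L      a $          expand L -> epsilon
  8  $ a        a $          match a
Accept reached after 8 steps.

8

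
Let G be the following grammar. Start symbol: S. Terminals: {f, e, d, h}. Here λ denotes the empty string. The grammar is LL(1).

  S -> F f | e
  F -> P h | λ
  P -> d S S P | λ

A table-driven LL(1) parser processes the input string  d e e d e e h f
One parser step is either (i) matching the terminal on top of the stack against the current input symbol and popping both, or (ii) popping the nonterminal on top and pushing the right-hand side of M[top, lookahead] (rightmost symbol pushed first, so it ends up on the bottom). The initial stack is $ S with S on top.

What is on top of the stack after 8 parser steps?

P

     Stack          Input              Action
  1  $ S            d e e d e e h f $  expand S -> F f
  2  $ f F          d e e d e e h f $  expand F -> P h
  3  $ f h P        d e e d e e h f $  expand P -> d S S P
  4  $ f h P S S d  d e e d e e h f $  match d
  5  $ f h P S S    e e d e e h f $    expand S -> e
  6  $ f h P S e    e e d e e h f $    match e
  7  $ f h P S      e d e e h f $      expand S -> e
  8  $ f h P e      e d e e h f $      match e
Stack after step 8: $ f h P (top = P).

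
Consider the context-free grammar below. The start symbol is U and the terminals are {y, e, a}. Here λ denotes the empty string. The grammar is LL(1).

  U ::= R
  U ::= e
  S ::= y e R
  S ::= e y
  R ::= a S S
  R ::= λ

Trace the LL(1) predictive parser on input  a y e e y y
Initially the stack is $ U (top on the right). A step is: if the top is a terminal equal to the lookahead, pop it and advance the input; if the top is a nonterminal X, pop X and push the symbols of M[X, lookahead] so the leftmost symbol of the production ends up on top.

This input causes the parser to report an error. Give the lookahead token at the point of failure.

step 1: stack=$ U  input=a y e e y y $  — expand U ::= R
step 2: stack=$ R  input=a y e e y y $  — expand R ::= a S S
step 3: stack=$ S S a  input=a y e e y y $  — match a
step 4: stack=$ S S  input=y e e y y $  — expand S ::= y e R
step 5: stack=$ S R e y  input=y e e y y $  — match y
step 6: stack=$ S R e  input=e e y y $  — match e
step 7: stack=$ S R  input=e y y $  — expand R ::= λ
step 8: stack=$ S  input=e y y $  — expand S ::= e y
step 9: stack=$ y e  input=e y y $  — match e
step 10: stack=$ y  input=y y $  — match y
step 11: stack=$  input=y $  — error: stack empty but input remains

y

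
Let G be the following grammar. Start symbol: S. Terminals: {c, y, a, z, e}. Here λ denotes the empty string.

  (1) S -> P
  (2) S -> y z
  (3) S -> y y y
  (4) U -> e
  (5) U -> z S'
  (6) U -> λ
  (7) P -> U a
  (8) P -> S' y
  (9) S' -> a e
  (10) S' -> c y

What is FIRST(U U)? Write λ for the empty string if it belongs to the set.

FIRST(U) = {λ, e, z}
FIRST(S') = {a, c}
FIRST(P) = {a, c, e, z}  (via U a, S' y)
FIRST(S) = {a, c, e, y, z}  (via P)
FIRST(U U): take FIRST of each symbol in turn, carrying on past any symbol whose FIRST contains λ; result {λ, e, z}.

{λ, e, z}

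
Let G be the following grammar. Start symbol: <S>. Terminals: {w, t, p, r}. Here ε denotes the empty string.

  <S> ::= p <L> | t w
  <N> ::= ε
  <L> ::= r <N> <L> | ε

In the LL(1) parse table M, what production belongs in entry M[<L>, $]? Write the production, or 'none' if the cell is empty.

<L> ::= ε

FIRST(<S>) = {p, t}
FIRST(<N>) = {ε}
FIRST(<L>) = {ε, r}
FOLLOW(<S>) includes $ since <S> is the start symbol.
FOLLOW(<S>): <S> appears on no right-hand side. Thus FOLLOW(<S>) = {$}.
FOLLOW(<L>): in <S>::=p <L>, the suffix after <L> is empty, so FOLLOW(<L>) ⊇ FOLLOW(<S>) = {$}; in <L>::=r <N> <L>, the suffix after <L> is empty (adds nothing new). Thus FOLLOW(<L>) = {$}.
For <L> ::= r <N> <L>: FIRST(r <N> <L>) = {r}, so it goes in M[<L>, t] for t ∈ {r}.
For <L> ::= ε: FIRST(ε) = {ε}, so it goes in M[<L>, t] for t ∈ {}; since ε ∈ FIRST, also for every t ∈ FOLLOW(<L>) = {$}.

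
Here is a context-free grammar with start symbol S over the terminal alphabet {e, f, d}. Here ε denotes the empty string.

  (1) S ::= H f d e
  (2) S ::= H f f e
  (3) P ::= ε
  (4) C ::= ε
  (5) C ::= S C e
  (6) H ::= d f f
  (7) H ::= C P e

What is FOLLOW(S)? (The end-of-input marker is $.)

{$, d, e}

FIRST(P): from P::=ε we get {ε}. So FIRST(P) = {ε}.
FIRST(S): from S::=H f d e we get {d, e}; from S::=H f f e we get {d, e}. So FIRST(S) = {d, e}.
FIRST(C): from C::=ε we get {ε}; from C::=S C e we get {d, e}. So FIRST(C) = {ε, d, e}.
FIRST(H): from H::=d f f we get {d}; from H::=C P e we get {d, e}. So FIRST(H) = {d, e}.
FOLLOW(S) includes $ since S is the start symbol.
FOLLOW(S): in C::=S C e, S is followed by C e with FIRST {d, e}. Thus FOLLOW(S) = {$, d, e}.
FOLLOW(P): in H::=C P e, P is followed by e with FIRST {e}. Thus FOLLOW(P) = {e}.
FOLLOW(C): in C::=S C e, C is followed by e with FIRST {e}; in H::=C P e, C is followed by P e with FIRST {e}. Thus FOLLOW(C) = {e}.
FOLLOW(H): in S::=H f d e, H is followed by f d e with FIRST {f}; in S::=H f f e, H is followed by f f e with FIRST {f}. Thus FOLLOW(H) = {f}.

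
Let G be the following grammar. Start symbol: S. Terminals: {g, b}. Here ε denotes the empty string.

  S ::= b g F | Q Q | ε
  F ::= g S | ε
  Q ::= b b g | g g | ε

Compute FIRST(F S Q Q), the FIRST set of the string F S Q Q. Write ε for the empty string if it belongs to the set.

FIRST(F) = {ε, g}
FIRST(Q) = {ε, b, g}
FIRST(S) = {ε, b, g}  (via Q Q)
FIRST(F S Q Q): take FIRST of each symbol in turn, carrying on past any symbol whose FIRST contains ε; result {ε, b, g}.

{ε, b, g}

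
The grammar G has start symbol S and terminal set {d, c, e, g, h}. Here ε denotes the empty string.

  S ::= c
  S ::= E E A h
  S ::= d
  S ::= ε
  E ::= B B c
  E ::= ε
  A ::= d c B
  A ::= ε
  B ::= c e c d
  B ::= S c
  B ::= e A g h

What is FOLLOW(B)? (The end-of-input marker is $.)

FIRST(A): from A::=d c B we get {d}; from A::=ε we get {ε}. So FIRST(A) = {ε, d}.
FIRST(S): from S::=c we get {c}; from S::=E E A h we get {c, d, e, h}; from S::=d we get {d}; from S::=ε we get {ε}. So FIRST(S) = {ε, c, d, e, h}.
FIRST(B): from B::=c e c d we get {c}; from B::=S c we get {c, d, e, h}; from B::=e A g h we get {e}. So FIRST(B) = {c, d, e, h}.
FIRST(E): from E::=B B c we get {c, d, e, h}; from E::=ε we get {ε}. So FIRST(E) = {ε, c, d, e, h}.
FOLLOW(S) includes $ since S is the start symbol.
FOLLOW(S): in B::=S c, S is followed by c with FIRST {c}. Thus FOLLOW(S) = {$, c}.
FOLLOW(E): in S::=E E A h (occurrence 1), E is followed by E A h with FIRST {c, d, e, h}; in S::=E E A h (occurrence 2), E is followed by A h with FIRST {d, h}. Thus FOLLOW(E) = {c, d, e, h}.
FOLLOW(A): in S::=E E A h, A is followed by h with FIRST {h}; in B::=e A g h, A is followed by g h with FIRST {g}. Thus FOLLOW(A) = {g, h}.
FOLLOW(B): in E::=B B c (occurrence 1), B is followed by B c with FIRST {c, d, e, h}; in E::=B B c (occurrence 2), B is followed by c with FIRST {c}; in A::=d c B, the suffix after B is empty, so FOLLOW(B) ⊇ FOLLOW(A) = {g, h}. Thus FOLLOW(B) = {c, d, e, g, h}.

{c, d, e, g, h}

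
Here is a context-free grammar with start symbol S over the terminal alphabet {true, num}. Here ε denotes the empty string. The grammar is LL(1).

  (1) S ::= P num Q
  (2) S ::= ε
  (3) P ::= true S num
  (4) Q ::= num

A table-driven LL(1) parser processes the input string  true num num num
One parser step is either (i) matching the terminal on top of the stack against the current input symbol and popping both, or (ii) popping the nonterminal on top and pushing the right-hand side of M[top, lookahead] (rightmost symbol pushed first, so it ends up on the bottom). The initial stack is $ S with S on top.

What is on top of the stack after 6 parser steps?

Q

     Stack               Input               Action
  1  $ S                 true num num num $  expand S ::= P num Q
  2  $ Q num P           true num num num $  expand P ::= true S num
  3  $ Q num num S true  true num num num $  match true
  4  $ Q num num S       num num num $       expand S ::= ε
  5  $ Q num num         num num num $       match num
  6  $ Q num             num num $           match num
Stack after step 6: $ Q (top = Q).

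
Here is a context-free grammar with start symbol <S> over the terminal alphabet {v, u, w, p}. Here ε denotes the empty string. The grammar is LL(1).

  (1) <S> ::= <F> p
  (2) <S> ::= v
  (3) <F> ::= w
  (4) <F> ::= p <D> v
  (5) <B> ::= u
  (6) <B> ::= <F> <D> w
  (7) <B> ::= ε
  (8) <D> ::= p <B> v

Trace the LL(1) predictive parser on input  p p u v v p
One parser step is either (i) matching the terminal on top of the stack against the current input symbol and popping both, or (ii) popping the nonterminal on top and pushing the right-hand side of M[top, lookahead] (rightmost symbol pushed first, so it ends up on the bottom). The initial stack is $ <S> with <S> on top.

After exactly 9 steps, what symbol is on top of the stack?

p

step 1: stack=$ <S>  input=p p u v v p $  — expand <S> ::= <F> p
step 2: stack=$ p <F>  input=p p u v v p $  — expand <F> ::= p <D> v
step 3: stack=$ p v <D> p  input=p p u v v p $  — match p
step 4: stack=$ p v <D>  input=p u v v p $  — expand <D> ::= p <B> v
step 5: stack=$ p v v <B> p  input=p u v v p $  — match p
step 6: stack=$ p v v <B>  input=u v v p $  — expand <B> ::= u
step 7: stack=$ p v v u  input=u v v p $  — match u
step 8: stack=$ p v v  input=v v p $  — match v
step 9: stack=$ p v  input=v p $  — match v
Stack after step 9: $ p (top = p).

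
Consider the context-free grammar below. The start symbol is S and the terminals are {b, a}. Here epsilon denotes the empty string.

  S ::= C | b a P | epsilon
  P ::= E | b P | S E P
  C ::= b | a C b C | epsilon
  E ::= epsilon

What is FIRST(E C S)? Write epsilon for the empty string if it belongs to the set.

FIRST(C): from C::=b we get {b}; from C::=a C b C we get {a}; from C::=epsilon we get {epsilon}. So FIRST(C) = {epsilon, a, b}.
FIRST(E): from E::=epsilon we get {epsilon}. So FIRST(E) = {epsilon}.
FIRST(S): from S::=C we get {epsilon, a, b}; from S::=b a P we get {b}; from S::=epsilon we get {epsilon}. So FIRST(S) = {epsilon, a, b}.
FIRST(P): from P::=E we get {epsilon}; from P::=b P we get {b}; from P::=S E P we get {epsilon, a, b}. So FIRST(P) = {epsilon, a, b}.
FIRST(E C S): take FIRST of each symbol in turn, carrying on past any symbol whose FIRST contains epsilon; result {epsilon, a, b}.

{epsilon, a, b}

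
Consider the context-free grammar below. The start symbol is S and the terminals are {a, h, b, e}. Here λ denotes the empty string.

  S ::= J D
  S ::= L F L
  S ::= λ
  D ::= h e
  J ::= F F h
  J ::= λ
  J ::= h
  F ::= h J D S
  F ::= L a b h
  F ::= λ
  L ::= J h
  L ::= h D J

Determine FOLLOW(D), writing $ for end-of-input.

{$, a, h}

FIRST(D) = {h}
FIRST(S) = {λ, h}  (via J D, L F L)
FIRST(J) = {λ, h}  (via F F h)
FIRST(L) = {h}  (via J h)
FIRST(F) = {λ, h}  (via L a b h)
FOLLOW(S) includes $ since S is the start symbol.
FOLLOW(F): in S::=L F L, F is followed by L with FIRST {h}; in J::=F F h (occurrence 1), F is followed by F h with FIRST {h}; in J::=F F h (occurrence 2), F is followed by h with FIRST {h}. Thus FOLLOW(F) = {h}.
FOLLOW(S): in F::=h J D S, the suffix after S is empty, so FOLLOW(S) ⊇ FOLLOW(F) = {h}. Thus FOLLOW(S) = {$, h}.
FOLLOW(L): in S::=L F L (occurrence 1), L is followed by F L with FIRST {h}; in S::=L F L (occurrence 2), the suffix after L is empty, so FOLLOW(L) ⊇ FOLLOW(S) = {$, h}; in F::=L a b h, L is followed by a b h with FIRST {a}. Thus FOLLOW(L) = {$, a, h}.
FOLLOW(D): in S::=J D, the suffix after D is empty, so FOLLOW(D) ⊇ FOLLOW(S) = {$, h}; in F::=h J D S, D is followed by S with FIRST {λ, h}; in F::=h J D S, the suffix after D is nullable, so FOLLOW(D) ⊇ FOLLOW(F) = {h}; in L::=h D J, D is followed by J with FIRST {λ, h}; in L::=h D J, the suffix after D is nullable, so FOLLOW(D) ⊇ FOLLOW(L) = {$, a, h}. Thus FOLLOW(D) = {$, a, h}.
FOLLOW(J): in S::=J D, J is followed by D with FIRST {h}; in F::=h J D S, J is followed by D S with FIRST {h}; in L::=J h, J is followed by h with FIRST {h}; in L::=h D J, the suffix after J is empty, so FOLLOW(J) ⊇ FOLLOW(L) = {$, a, h}. Thus FOLLOW(J) = {$, a, h}.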